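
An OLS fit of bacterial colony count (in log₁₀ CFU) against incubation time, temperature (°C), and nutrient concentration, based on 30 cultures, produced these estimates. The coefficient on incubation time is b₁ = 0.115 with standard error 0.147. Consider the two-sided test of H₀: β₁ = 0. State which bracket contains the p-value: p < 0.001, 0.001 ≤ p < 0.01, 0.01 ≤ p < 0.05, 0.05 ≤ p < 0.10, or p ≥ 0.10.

t = 0.115 / 0.147 = 0.782.
df = n − k − 1 = 30 − 3 − 1 = 26.
Two-sided p = 2·P(T_{26} > |t|) ≈ 0.4411.
So p ≥ 0.10.

p ≥ 0.10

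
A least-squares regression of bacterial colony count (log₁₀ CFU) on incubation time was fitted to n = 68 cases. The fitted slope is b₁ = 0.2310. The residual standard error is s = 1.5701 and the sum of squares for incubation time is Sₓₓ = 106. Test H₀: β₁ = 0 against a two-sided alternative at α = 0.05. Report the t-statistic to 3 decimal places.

t = 1.515

SE(b₁) = s/√Sₓₓ = 1.5701/√106 = 0.152502.
t = 0.2310 / 0.152502 = 1.515.
df = n − 2 = 66.
Two-sided p ≈ 0.1346, which is ≥ 0.05, so fail to reject H₀.
The data do not give significant evidence of an association between incubation time and bacterial colony count.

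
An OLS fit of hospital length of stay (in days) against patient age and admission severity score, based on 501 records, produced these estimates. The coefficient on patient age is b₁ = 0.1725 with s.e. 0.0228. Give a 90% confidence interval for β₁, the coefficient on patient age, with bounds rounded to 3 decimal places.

df = n − k − 1 = 501 − 2 − 1 = 498.
t* = t_{0.05, 498} = 1.647919.
Margin = t* × SE = 1.647919 × 0.0228 = 0.03757.
CI: 0.1725 ± 0.03757 → (0.135, 0.210).
With 90% confidence, each one-unit increase in patient age is associated with a change of between 0.135 and 0.210 days in hospital length of stay, holding the other predictors fixed.

(0.135, 0.210)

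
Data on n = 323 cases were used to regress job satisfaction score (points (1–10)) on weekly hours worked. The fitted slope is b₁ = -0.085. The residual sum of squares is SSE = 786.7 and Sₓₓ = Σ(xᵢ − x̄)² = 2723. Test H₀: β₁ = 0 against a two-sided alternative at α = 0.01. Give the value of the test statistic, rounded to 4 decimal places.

t = -2.8333

MSE = SSE/(n − 2) = 786.7/321 = 2.45078.
SE(b₁) = √(MSE/Sₓₓ) = √(2.45078/2723) = 0.0300005.
t = -0.085 / 0.0300005 = -2.8333.
df = n − 2 = 321.
Two-sided p ≈ 0.0049, which is < 0.01, so reject H₀.
There is evidence that weekly hours worked is associated with job satisfaction score.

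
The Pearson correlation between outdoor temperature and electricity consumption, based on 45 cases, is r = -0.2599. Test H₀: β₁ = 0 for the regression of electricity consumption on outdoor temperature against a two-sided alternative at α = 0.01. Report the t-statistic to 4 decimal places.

t = -1.7649

t = r·√(n − 2)/√(1 − r²) = -0.2599·√43/√0.932452 = -1.7649.
df = n − 2 = 43.
Two-sided p ≈ 0.0847, which is ≥ 0.01, so fail to reject H₀.
The data do not give significant evidence of a linear association between outdoor temperature and electricity consumption.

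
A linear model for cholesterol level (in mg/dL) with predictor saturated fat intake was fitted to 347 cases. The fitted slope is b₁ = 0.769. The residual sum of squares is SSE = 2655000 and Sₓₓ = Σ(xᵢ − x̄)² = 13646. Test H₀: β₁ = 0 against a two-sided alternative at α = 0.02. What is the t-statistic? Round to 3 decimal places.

t = 1.024

MSE = SSE/(n − 2) = 2655000/345 = 7695.65.
SE(b₁) = √(MSE/Sₓₓ) = √(7695.65/13646) = 0.750966.
t = 0.769 / 0.750966 = 1.024.
df = n − 2 = 345.
Two-sided p ≈ 0.3065, which is ≥ 0.02, so fail to reject H₀.
The data do not give significant evidence of an association between saturated fat intake and cholesterol level.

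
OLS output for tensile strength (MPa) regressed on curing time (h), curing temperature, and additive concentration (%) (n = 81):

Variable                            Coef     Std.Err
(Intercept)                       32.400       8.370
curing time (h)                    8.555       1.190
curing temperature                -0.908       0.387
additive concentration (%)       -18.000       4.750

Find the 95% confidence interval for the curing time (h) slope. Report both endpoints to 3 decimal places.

Read off: b = 8.555, SE = 1.190 for curing time (h).
df = n − k − 1 = 81 − 3 − 1 = 77.
t* = t_{0.025, 77} = 1.991254.
Margin = t* × SE = 1.991254 × 1.190 = 2.36959.
CI: 8.555 ± 2.36959 → (6.185, 10.925).

(6.185, 10.925)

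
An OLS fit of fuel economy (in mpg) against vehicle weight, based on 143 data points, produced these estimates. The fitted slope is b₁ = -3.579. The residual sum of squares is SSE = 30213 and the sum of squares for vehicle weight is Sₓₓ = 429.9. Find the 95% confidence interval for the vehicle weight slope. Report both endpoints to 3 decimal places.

MSE = SSE/(n − 2) = 30213/141 = 214.277.
SE(b₁) = √(MSE/Sₓₓ) = √(214.277/429.9) = 0.705998.
df = n − 2 = 141.
t* = t_{0.025, 141} = 1.976931.
Margin = t* × SE = 1.976931 × 0.705998 = 1.39571.
CI: -3.579 ± 1.39571 → (-4.975, -2.183).
With 95% confidence, each one-unit increase in vehicle weight is associated with a change of between -4.975 and -2.183 mpg in fuel economy.

(-4.975, -2.183)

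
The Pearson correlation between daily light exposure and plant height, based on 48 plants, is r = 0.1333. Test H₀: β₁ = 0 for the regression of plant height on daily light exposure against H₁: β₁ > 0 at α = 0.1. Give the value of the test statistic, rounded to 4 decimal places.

t = 0.9122

t = r·√(n − 2)/√(1 − r²) = 0.1333·√46/√0.982231 = 0.9122.
df = n − 2 = 46.
One-sided p ≈ 0.1832, which is ≥ 0.1, so fail to reject H₀.
The data do not give significant evidence of a linear association between daily light exposure and plant height.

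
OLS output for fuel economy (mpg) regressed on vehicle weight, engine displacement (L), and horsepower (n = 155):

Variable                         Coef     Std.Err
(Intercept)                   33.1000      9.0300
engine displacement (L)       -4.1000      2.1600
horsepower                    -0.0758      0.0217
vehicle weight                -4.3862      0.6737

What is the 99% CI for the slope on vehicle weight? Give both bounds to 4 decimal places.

Read off: b = -4.3862, SE = 0.6737 for vehicle weight.
df = n − k − 1 = 155 − 3 − 1 = 151.
t* = t_{0.005, 151} = 2.60878.
Margin = t* × SE = 2.60878 × 0.6737 = 1.757535.
CI: -4.3862 ± 1.757535 → (-6.1437, -2.6287).

(-6.1437, -2.6287)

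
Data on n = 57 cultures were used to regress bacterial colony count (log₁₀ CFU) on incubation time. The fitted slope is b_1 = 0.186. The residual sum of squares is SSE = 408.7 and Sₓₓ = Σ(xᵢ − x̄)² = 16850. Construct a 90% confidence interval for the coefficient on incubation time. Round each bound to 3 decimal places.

(0.151, 0.221)

MSE = SSE/(n − 2) = 408.7/55 = 7.43091.
SE(b_1) = √(MSE/Sₓₓ) = √(7.43091/16850) = 0.0210001.
df = n − 2 = 55.
t* = t_{0.05, 55} = 1.673034.
Margin = t* × SE = 1.673034 × 0.0210001 = 0.03513.
CI: 0.186 ± 0.03513 → (0.151, 0.221).
With 90% confidence, each one-unit increase in incubation time is associated with a change of between 0.151 and 0.221 log₁₀ CFU in bacterial colony count.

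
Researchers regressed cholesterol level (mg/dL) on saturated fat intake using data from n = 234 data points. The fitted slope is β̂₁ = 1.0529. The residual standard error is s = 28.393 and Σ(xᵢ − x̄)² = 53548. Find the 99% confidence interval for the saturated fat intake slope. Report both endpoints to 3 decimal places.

SE(β̂₁) = s/√Sₓₓ = 28.393/√53548 = 0.122699.
df = n − 2 = 232.
t* = t_{0.005, 232} = 2.597186.
Margin = t* × SE = 2.597186 × 0.122699 = 0.31867.
CI: 1.0529 ± 0.31867 → (0.734, 1.372).
With 99% confidence, each one-unit increase in saturated fat intake is associated with a change of between 0.734 and 1.372 mg/dL in cholesterol level.

(0.734, 1.372)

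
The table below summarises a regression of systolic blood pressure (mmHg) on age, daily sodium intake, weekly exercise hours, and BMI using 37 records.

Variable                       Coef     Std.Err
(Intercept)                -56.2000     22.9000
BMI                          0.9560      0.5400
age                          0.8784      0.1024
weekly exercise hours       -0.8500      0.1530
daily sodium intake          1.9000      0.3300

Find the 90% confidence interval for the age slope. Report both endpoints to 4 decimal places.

Read off: b = 0.8784, SE = 0.1024 for age.
df = n − k − 1 = 37 − 4 − 1 = 32.
t* = t_{0.05, 32} = 1.693889.
Margin = t* × SE = 1.693889 × 0.1024 = 0.173454.
CI: 0.8784 ± 0.173454 → (0.7049, 1.0519).

(0.7049, 1.0519)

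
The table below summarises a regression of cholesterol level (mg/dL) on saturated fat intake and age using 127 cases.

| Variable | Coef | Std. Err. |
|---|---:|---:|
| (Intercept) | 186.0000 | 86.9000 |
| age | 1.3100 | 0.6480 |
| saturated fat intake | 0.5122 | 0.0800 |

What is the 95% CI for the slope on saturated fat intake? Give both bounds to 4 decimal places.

Read off: b = 0.5122, SE = 0.0800 for saturated fat intake.
df = n − k − 1 = 127 − 2 − 1 = 124.
t* = t_{0.025, 124} = 1.97928.
Margin = t* × SE = 1.97928 × 0.0800 = 0.158342.
CI: 0.5122 ± 0.158342 → (0.3539, 0.6705).

(0.3539, 0.6705)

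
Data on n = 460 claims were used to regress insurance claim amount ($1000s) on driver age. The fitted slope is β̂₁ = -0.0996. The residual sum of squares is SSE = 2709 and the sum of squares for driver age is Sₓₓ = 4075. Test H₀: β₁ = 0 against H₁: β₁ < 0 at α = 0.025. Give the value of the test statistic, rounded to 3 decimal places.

MSE = SSE/(n − 2) = 2709/458 = 5.91485.
SE(β̂₁) = √(MSE/Sₓₓ) = √(5.91485/4075) = 0.0380985.
t = -0.0996 / 0.0380985 = -2.614.
df = n − 2 = 458.
One-sided p ≈ 0.0046, which is < 0.025, so reject H₀.
There is evidence that the true slope on driver age is negative.

t = -2.614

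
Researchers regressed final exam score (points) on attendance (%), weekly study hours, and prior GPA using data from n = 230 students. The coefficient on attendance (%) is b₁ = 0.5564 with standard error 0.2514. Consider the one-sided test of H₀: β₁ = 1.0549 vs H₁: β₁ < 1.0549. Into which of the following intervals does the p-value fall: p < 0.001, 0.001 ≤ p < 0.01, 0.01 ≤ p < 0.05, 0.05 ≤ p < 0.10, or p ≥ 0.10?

t = (0.5564 − 1.0549) / 0.2514 = -1.983.
df = n − k − 1 = 230 − 3 − 1 = 226.
One-sided p = P(T_{226} < t) ≈ 0.0243.
So 0.01 ≤ p < 0.05.

0.01 ≤ p < 0.05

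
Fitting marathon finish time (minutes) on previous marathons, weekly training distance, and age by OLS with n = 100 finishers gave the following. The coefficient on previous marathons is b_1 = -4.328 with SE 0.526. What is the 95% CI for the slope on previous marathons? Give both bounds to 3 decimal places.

(-5.372, -3.284)

df = n − k − 1 = 100 − 3 − 1 = 96.
t* = t_{0.025, 96} = 1.984984.
Margin = t* × SE = 1.984984 × 0.526 = 1.04410.
CI: -4.328 ± 1.04410 → (-5.372, -3.284).
With 95% confidence, each one-unit increase in previous marathons is associated with a change of between -5.372 and -3.284 minutes in marathon finish time, holding the other predictors fixed.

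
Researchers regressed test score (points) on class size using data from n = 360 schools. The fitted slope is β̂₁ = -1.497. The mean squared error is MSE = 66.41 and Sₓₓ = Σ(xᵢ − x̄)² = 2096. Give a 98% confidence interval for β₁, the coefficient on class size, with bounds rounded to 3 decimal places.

SE(β̂₁) = √(MSE/Sₓₓ) = √(66.41/2096) = 0.178.
df = n − 2 = 358.
t* = t_{0.01, 358} = 2.336809.
Margin = t* × SE = 2.336809 × 0.178 = 0.41595.
CI: -1.497 ± 0.41595 → (-1.913, -1.081).
With 98% confidence, each one-unit increase in class size is associated with a change of between -1.913 and -1.081 points in test score.

(-1.913, -1.081)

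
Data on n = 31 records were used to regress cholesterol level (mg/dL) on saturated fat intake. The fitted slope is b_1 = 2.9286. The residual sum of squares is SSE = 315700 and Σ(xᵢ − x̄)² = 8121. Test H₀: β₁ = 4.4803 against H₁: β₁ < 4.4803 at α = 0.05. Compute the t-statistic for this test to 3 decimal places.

t = -1.340

MSE = SSE/(n − 2) = 315700/29 = 10886.2.
SE(b_1) = √(MSE/Sₓₓ) = √(10886.2/8121) = 1.1578.
t = (2.9286 − 4.4803) / 1.1578 = -1.340.
df = n − 2 = 29.
One-sided p ≈ 0.0953, which is ≥ 0.05, so fail to reject H₀.
The data do not give significant evidence that the true slope on saturated fat intake is below 4.4803 mg/dL per unit.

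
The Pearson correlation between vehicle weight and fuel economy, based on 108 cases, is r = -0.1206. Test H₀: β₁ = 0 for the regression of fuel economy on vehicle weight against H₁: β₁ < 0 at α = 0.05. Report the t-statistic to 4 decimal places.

t = -1.2508

t = r·√(n − 2)/√(1 − r²) = -0.1206·√106/√0.985456 = -1.2508.
df = n − 2 = 106.
One-sided p ≈ 0.1069, which is ≥ 0.05, so fail to reject H₀.
The data do not give significant evidence of a linear association between vehicle weight and fuel economy.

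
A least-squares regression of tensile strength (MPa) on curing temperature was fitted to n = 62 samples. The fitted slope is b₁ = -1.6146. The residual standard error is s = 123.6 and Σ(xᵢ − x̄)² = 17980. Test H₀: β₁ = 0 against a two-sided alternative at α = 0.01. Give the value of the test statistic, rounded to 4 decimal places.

SE(b₁) = s/√Sₓₓ = 123.6/√17980 = 0.921772.
t = -1.6146 / 0.921772 = -1.7516.
df = n − 2 = 60.
Two-sided p ≈ 0.0849, which is ≥ 0.01, so fail to reject H₀.
The data do not give significant evidence of an association between curing temperature and tensile strength.

t = -1.7516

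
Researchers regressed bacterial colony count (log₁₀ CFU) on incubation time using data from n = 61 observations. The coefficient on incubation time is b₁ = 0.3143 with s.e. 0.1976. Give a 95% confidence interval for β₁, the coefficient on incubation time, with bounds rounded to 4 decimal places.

(-0.0811, 0.7097)

df = n − 2 = 61 − 2 = 59.
t* = t_{0.025, 59} = 2.000995.
Margin = t* × SE = 2.000995 × 0.1976 = 0.395397.
CI: 0.3143 ± 0.395397 → (-0.0811, 0.7097).
With 95% confidence, each one-unit increase in incubation time is associated with a change of between -0.0811 and 0.7097 log₁₀ CFU in bacterial colony count.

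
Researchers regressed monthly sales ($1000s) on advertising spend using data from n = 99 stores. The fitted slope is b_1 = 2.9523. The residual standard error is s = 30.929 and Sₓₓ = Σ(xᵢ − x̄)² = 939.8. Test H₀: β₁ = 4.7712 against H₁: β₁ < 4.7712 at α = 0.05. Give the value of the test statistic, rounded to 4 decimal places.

SE(b_1) = s/√Sₓₓ = 30.929/√939.8 = 1.0089.
t = (2.9523 − 4.7712) / 1.0089 = -1.8029.
df = n − 2 = 97.
One-sided p ≈ 0.0373, which is < 0.05, so reject H₀.
There is evidence that the true slope on advertising spend is below 4.7712 $1000s per unit.

t = -1.8029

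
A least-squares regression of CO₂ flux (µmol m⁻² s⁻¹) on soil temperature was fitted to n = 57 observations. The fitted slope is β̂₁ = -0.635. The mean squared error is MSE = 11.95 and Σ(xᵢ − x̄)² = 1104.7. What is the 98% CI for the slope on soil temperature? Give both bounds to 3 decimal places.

SE(β̂₁) = √(MSE/Sₓₓ) = √(11.95/1104.7) = 0.104007.
df = n − 2 = 55.
t* = t_{0.01, 55} = 2.396081.
Margin = t* × SE = 2.396081 × 0.104007 = 0.24921.
CI: -0.635 ± 0.24921 → (-0.884, -0.386).
With 98% confidence, each one-unit increase in soil temperature is associated with a change of between -0.884 and -0.386 µmol m⁻² s⁻¹ in CO₂ flux.

(-0.884, -0.386)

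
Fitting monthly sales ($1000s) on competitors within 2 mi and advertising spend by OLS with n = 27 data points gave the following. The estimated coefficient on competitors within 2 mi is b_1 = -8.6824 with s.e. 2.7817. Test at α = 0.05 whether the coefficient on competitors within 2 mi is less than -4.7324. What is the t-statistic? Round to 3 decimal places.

H₀: β₁ = -4.7324 vs H₁: β₁ < -4.7324.
t = (b_1 − β₁⁰)/SE = (-8.6824 − (-4.7324)) / 2.7817 = -1.420.
df = n − k − 1 = 27 − 2 − 1 = 24.
One-sided p ≈ 0.0842, which is ≥ 0.05, so fail to reject H₀.
The data do not give significant evidence that the true slope on competitors within 2 mi is below -4.7324 $1000s per unit, holding the other predictors fixed.

t = -1.420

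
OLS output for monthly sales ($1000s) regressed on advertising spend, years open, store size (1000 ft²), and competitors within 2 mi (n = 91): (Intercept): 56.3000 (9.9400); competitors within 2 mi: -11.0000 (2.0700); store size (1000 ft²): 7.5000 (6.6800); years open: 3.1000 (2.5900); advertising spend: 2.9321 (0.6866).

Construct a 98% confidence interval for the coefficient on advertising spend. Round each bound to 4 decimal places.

Read off: b = 2.9321, SE = 0.6866 for advertising spend.
df = n − k − 1 = 91 − 4 − 1 = 86.
t* = t_{0.01, 86} = 2.370493.
Margin = t* × SE = 2.370493 × 0.6866 = 1.627581.
CI: 2.9321 ± 1.627581 → (1.3045, 4.5597).

(1.3045, 4.5597)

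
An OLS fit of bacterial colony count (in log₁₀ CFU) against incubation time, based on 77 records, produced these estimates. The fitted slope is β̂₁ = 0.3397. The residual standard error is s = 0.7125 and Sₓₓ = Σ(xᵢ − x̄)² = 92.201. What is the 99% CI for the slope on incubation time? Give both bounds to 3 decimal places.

SE(β̂₁) = s/√Sₓₓ = 0.7125/√92.201 = 0.0742022.
df = n − 2 = 75.
t* = t_{0.005, 75} = 2.642983.
Margin = t* × SE = 2.642983 × 0.0742022 = 0.19612.
CI: 0.3397 ± 0.19612 → (0.144, 0.536).
With 99% confidence, each one-unit increase in incubation time is associated with a change of between 0.144 and 0.536 log₁₀ CFU in bacterial colony count.

(0.144, 0.536)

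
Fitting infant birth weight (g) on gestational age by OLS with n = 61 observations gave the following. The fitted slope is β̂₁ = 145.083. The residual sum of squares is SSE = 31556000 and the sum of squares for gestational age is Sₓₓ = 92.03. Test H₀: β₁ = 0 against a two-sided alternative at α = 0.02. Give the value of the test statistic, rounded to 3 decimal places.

t = 1.903

MSE = SSE/(n − 2) = 31556000/59 = 534847.
SE(β̂₁) = √(MSE/Sₓₓ) = √(534847/92.03) = 76.2343.
t = 145.083 / 76.2343 = 1.903.
df = n − 2 = 59.
Two-sided p ≈ 0.0619, which is ≥ 0.02, so fail to reject H₀.
The data do not give significant evidence of an association between gestational age and infant birth weight.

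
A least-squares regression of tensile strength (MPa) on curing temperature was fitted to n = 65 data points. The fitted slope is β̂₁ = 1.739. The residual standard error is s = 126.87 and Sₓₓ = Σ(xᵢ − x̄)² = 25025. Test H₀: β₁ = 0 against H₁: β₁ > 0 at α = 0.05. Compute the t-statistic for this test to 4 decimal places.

SE(β̂₁) = s/√Sₓₓ = 126.87/√25025 = 0.801995.
t = 1.739 / 0.801995 = 2.1683.
df = n − 2 = 63.
One-sided p ≈ 0.0170, which is < 0.05, so reject H₀.
There is evidence that the true slope on curing temperature is positive.

t = 2.1683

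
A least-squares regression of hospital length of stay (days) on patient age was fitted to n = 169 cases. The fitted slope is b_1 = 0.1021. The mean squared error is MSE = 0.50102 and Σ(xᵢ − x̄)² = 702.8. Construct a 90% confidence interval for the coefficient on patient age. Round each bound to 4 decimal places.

(0.0579, 0.1463)

SE(b_1) = √(MSE/Sₓₓ) = √(0.50102/702.8) = 0.0267.
df = n − 2 = 167.
t* = t_{0.05, 167} = 1.654029.
Margin = t* × SE = 1.654029 × 0.0267 = 0.044163.
CI: 0.1021 ± 0.044163 → (0.0579, 0.1463).
With 90% confidence, each one-unit increase in patient age is associated with a change of between 0.0579 and 0.1463 days in hospital length of stay.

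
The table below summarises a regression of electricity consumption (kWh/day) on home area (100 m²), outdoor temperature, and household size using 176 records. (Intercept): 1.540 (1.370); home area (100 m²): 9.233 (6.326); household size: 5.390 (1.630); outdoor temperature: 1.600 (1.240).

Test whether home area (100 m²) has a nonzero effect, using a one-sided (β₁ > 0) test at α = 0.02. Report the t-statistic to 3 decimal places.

Read off: b = 9.233, SE = 6.326 for home area (100 m²).
H₀: β₁ = 0 vs H₁: β₁ > 0.
t = 9.233 / 6.326 = 1.460.
df = n − k − 1 = 176 − 3 − 1 = 172.
One-sided p ≈ 0.0731, which is ≥ 0.02, so fail to reject H₀.
The data do not give significant evidence that the true slope on home area (100 m²) is positive, holding the other predictors fixed.

t = 1.460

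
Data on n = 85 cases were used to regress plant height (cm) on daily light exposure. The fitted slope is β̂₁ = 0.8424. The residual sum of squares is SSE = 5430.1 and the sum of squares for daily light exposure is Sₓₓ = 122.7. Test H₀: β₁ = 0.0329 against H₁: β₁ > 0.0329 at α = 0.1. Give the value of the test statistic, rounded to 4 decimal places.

MSE = SSE/(n − 2) = 5430.1/83 = 65.4229.
SE(β̂₁) = √(MSE/Sₓₓ) = √(65.4229/122.7) = 0.730201.
t = (0.8424 − 0.0329) / 0.730201 = 1.1086.
df = n − 2 = 83.
One-sided p ≈ 0.1354, which is ≥ 0.1, so fail to reject H₀.
The data do not give significant evidence that the true slope on daily light exposure exceeds 0.0329 cm per unit.

t = 1.1086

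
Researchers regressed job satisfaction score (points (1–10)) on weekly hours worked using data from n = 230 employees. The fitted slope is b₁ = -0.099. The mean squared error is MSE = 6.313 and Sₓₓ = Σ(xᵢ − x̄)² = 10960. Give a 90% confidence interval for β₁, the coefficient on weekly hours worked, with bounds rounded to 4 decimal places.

SE(b₁) = √(MSE/Sₓₓ) = √(6.313/10960) = 0.0240001.
df = n − 2 = 228.
t* = t_{0.05, 228} = 1.651564.
Margin = t* × SE = 1.651564 × 0.0240001 = 0.039638.
CI: -0.099 ± 0.039638 → (-0.1386, -0.0594).
With 90% confidence, each one-unit increase in weekly hours worked is associated with a change of between -0.1386 and -0.0594 points (1–10) in job satisfaction score.

(-0.1386, -0.0594)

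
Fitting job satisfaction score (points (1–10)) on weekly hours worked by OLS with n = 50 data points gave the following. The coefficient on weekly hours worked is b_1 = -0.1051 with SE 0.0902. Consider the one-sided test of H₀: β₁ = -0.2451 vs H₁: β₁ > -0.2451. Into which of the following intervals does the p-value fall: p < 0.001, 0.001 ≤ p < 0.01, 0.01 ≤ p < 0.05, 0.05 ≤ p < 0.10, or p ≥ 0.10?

0.05 ≤ p < 0.10

t = (-0.1051 − (-0.2451)) / 0.0902 = 1.552.
df = n − 2 = 50 − 2 = 48.
One-sided p = P(T_{48} > t) ≈ 0.0636.
So 0.05 ≤ p < 0.10.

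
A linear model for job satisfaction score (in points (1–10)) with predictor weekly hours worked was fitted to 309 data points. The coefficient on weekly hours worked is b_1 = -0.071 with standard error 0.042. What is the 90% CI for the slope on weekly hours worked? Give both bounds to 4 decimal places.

df = n − 2 = 309 − 2 = 307.
t* = t_{0.05, 307} = 1.649832.
Margin = t* × SE = 1.649832 × 0.042 = 0.069293.
CI: -0.071 ± 0.069293 → (-0.1403, -0.0017).
With 90% confidence, each one-unit increase in weekly hours worked is associated with a change of between -0.1403 and -0.0017 points (1–10) in job satisfaction score.

(-0.1403, -0.0017)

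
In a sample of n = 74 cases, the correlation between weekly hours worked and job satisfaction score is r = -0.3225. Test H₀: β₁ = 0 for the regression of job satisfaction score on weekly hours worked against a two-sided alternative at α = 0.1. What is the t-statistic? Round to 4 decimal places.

t = r·√(n − 2)/√(1 − r²) = -0.3225·√72/√0.895994 = -2.8910.
df = n − 2 = 72.
Two-sided p ≈ 0.0051, which is < 0.1, so reject H₀.
There is evidence of a linear association between weekly hours worked and job satisfaction score.

t = -2.8910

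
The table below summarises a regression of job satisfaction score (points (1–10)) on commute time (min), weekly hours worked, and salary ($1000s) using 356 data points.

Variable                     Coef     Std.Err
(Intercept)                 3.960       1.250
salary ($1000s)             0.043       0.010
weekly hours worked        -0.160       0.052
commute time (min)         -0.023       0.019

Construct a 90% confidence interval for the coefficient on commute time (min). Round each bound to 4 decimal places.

(-0.0543, 0.0083)

Read off: b = -0.023, SE = 0.019 for commute time (min).
df = n − k − 1 = 356 − 3 − 1 = 352.
t* = t_{0.05, 352} = 1.649194.
Margin = t* × SE = 1.649194 × 0.019 = 0.031335.
CI: -0.023 ± 0.031335 → (-0.0543, 0.0083).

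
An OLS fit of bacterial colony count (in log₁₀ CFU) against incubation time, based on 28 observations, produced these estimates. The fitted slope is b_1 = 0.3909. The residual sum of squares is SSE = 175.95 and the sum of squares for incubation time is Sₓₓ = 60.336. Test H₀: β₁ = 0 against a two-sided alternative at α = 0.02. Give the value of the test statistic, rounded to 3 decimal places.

MSE = SSE/(n − 2) = 175.95/26 = 6.76731.
SE(b_1) = √(MSE/Sₓₓ) = √(6.76731/60.336) = 0.334904.
t = 0.3909 / 0.334904 = 1.167.
df = n − 2 = 26.
Two-sided p ≈ 0.2537, which is ≥ 0.02, so fail to reject H₀.
The data do not give significant evidence of an association between incubation time and bacterial colony count.

t = 1.167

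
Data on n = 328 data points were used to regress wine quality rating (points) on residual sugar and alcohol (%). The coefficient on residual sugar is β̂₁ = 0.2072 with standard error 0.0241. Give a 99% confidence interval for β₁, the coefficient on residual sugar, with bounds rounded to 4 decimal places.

(0.1448, 0.2696)

df = n − k − 1 = 328 − 2 − 1 = 325.
t* = t_{0.005, 325} = 2.591041.
Margin = t* × SE = 2.591041 × 0.0241 = 0.062444.
CI: 0.2072 ± 0.062444 → (0.1448, 0.2696).
With 99% confidence, each one-unit increase in residual sugar is associated with a change of between 0.1448 and 0.2696 points in wine quality rating, holding the other predictors fixed.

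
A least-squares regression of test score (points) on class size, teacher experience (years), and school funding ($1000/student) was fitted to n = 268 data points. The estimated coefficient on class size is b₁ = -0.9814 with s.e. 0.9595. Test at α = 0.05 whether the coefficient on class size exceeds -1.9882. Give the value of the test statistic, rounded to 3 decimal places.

t = 1.049

H₀: β₁ = -1.9882 vs H₁: β₁ > -1.9882.
t = (b₁ − β₁⁰)/SE = (-0.9814 − (-1.9882)) / 0.9595 = 1.049.
df = n − k − 1 = 268 − 3 − 1 = 264.
One-sided p ≈ 0.1475, which is ≥ 0.05, so fail to reject H₀.
The data do not give significant evidence that the true slope on class size exceeds -1.9882 points per unit, holding the other predictors fixed.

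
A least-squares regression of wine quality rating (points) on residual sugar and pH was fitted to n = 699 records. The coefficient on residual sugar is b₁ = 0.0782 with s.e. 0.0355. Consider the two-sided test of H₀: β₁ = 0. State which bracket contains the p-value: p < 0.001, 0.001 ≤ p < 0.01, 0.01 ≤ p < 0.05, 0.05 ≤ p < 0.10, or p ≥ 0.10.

0.01 ≤ p < 0.05

t = 0.0782 / 0.0355 = 2.203.
df = n − k − 1 = 699 − 2 − 1 = 696.
Two-sided p = 2·P(T_{696} > |t|) ≈ 0.0279.
So 0.01 ≤ p < 0.05.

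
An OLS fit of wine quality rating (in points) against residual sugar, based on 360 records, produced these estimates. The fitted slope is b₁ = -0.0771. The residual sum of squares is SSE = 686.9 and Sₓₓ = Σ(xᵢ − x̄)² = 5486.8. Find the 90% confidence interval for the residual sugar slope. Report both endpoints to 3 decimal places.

(-0.108, -0.046)

MSE = SSE/(n − 2) = 686.9/358 = 1.91872.
SE(b₁) = √(MSE/Sₓₓ) = √(1.91872/5486.8) = 0.0187002.
df = n − 2 = 358.
t* = t_{0.05, 358} = 1.649121.
Margin = t* × SE = 1.649121 × 0.0187002 = 0.03084.
CI: -0.0771 ± 0.03084 → (-0.108, -0.046).
With 90% confidence, each one-unit increase in residual sugar is associated with a change of between -0.108 and -0.046 points in wine quality rating.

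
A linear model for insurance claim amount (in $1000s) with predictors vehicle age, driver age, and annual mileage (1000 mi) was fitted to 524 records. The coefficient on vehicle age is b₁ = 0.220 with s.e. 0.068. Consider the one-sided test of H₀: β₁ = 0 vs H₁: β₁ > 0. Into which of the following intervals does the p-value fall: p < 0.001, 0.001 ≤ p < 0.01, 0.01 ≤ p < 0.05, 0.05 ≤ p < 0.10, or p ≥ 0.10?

t = 0.220 / 0.068 = 3.235.
df = n − k − 1 = 524 − 3 − 1 = 520.
One-sided p = P(T_{520} > t) ≈ 0.0006.
So p < 0.001.

p < 0.001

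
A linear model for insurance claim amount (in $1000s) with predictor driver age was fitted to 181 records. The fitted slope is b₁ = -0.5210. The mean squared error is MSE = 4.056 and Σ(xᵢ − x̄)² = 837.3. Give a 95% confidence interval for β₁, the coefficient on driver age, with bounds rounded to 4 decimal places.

SE(b₁) = √(MSE/Sₓₓ) = √(4.056/837.3) = 0.0695999.
df = n − 2 = 179.
t* = t_{0.025, 179} = 1.973305.
Margin = t* × SE = 1.973305 × 0.0695999 = 0.137342.
CI: -0.5210 ± 0.137342 → (-0.6583, -0.3837).
With 95% confidence, each one-unit increase in driver age is associated with a change of between -0.6583 and -0.3837 $1000s in insurance claim amount.

(-0.6583, -0.3837)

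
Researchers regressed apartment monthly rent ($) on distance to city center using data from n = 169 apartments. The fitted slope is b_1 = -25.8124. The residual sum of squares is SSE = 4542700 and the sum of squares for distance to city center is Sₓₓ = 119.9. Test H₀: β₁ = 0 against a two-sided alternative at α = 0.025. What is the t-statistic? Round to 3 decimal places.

t = -1.714

MSE = SSE/(n − 2) = 4542700/167 = 27201.8.
SE(b_1) = √(MSE/Sₓₓ) = √(27201.8/119.9) = 15.0622.
t = -25.8124 / 15.0622 = -1.714.
df = n − 2 = 167.
Two-sided p ≈ 0.0884, which is ≥ 0.025, so fail to reject H₀.
The data do not give significant evidence of an association between distance to city center and apartment monthly rent.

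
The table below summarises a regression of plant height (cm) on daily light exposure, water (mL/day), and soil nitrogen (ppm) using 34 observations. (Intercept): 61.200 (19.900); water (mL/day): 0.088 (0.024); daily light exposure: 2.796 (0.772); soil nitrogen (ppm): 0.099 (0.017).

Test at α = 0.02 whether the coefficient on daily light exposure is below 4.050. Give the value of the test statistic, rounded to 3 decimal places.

Read off: b = 2.796, SE = 0.772 for daily light exposure.
H₀: β₁ = 4.050 vs H₁: β₁ < 4.050.
t = (2.796 − 4.050) / 0.772 = -1.624.
df = n − k − 1 = 34 − 3 − 1 = 30.
One-sided p ≈ 0.0574, which is ≥ 0.02, so fail to reject H₀.
The data do not give significant evidence that the true slope on daily light exposure is below 4.050 cm per unit, holding the other predictors fixed.

t = -1.624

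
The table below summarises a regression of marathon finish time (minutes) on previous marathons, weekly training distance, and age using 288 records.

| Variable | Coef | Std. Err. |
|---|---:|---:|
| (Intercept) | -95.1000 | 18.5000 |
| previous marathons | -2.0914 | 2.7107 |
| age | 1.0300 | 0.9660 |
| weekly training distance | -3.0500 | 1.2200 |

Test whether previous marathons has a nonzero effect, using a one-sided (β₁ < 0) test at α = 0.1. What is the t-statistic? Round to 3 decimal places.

Read off: b = -2.0914, SE = 2.7107 for previous marathons.
H₀: β₁ = 0 vs H₁: β₁ < 0.
t = -2.0914 / 2.7107 = -0.772.
df = n − k − 1 = 288 − 3 − 1 = 284.
One-sided p ≈ 0.2205, which is ≥ 0.1, so fail to reject H₀.
The data do not give significant evidence that the true slope on previous marathons is negative, holding the other predictors fixed.

t = -0.772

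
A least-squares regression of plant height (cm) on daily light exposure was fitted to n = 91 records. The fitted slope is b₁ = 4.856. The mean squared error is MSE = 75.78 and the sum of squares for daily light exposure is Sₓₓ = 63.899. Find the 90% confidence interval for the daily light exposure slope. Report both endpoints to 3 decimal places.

(3.046, 6.666)

SE(b₁) = √(MSE/Sₓₓ) = √(75.78/63.899) = 1.08901.
df = n − 2 = 89.
t* = t_{0.05, 89} = 1.662155.
Margin = t* × SE = 1.662155 × 1.08901 = 1.81010.
CI: 4.856 ± 1.81010 → (3.046, 6.666).
With 90% confidence, each one-unit increase in daily light exposure is associated with a change of between 3.046 and 6.666 cm in plant height.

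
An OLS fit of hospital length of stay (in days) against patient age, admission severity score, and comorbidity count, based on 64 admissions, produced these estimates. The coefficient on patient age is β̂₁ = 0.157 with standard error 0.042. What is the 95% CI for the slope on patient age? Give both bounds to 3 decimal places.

(0.073, 0.241)

df = n − k − 1 = 64 − 3 − 1 = 60.
t* = t_{0.025, 60} = 2.000298.
Margin = t* × SE = 2.000298 × 0.042 = 0.08401.
CI: 0.157 ± 0.08401 → (0.073, 0.241).
With 95% confidence, each one-unit increase in patient age is associated with a change of between 0.073 and 0.241 days in hospital length of stay, holding the other predictors fixed.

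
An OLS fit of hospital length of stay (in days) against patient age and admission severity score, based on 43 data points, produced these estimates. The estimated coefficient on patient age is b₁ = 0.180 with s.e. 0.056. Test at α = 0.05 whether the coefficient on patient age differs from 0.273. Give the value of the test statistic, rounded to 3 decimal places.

t = -1.661

H₀: β₁ = 0.273 vs H₁: β₁ ≠ 0.273.
t = (b₁ − β₁⁰)/SE = (0.180 − 0.273) / 0.056 = -1.661.
df = n − k − 1 = 43 − 2 − 1 = 40.
Two-sided p ≈ 0.1046, which is ≥ 0.05, so fail to reject H₀.
The data are consistent with a true slope of 0.273 days per unit of patient age, holding the other predictors fixed.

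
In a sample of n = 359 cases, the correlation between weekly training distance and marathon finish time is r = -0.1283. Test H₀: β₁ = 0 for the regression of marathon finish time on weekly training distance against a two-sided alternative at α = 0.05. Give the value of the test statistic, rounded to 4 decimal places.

t = r·√(n − 2)/√(1 − r²) = -0.1283·√357/√0.983539 = -2.4444.
df = n − 2 = 357.
Two-sided p ≈ 0.0150, which is < 0.05, so reject H₀.
There is evidence of a linear association between weekly training distance and marathon finish time.

t = -2.4444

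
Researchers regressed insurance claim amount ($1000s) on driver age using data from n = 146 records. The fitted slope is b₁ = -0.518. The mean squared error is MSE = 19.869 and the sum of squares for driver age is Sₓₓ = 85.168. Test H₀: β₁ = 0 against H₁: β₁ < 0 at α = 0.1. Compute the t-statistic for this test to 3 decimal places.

t = -1.072

SE(b₁) = √(MSE/Sₓₓ) = √(19.869/85.168) = 0.483003.
t = -0.518 / 0.483003 = -1.072.
df = n − 2 = 144.
One-sided p ≈ 0.1427, which is ≥ 0.1, so fail to reject H₀.
The data do not give significant evidence that the true slope on driver age is negative.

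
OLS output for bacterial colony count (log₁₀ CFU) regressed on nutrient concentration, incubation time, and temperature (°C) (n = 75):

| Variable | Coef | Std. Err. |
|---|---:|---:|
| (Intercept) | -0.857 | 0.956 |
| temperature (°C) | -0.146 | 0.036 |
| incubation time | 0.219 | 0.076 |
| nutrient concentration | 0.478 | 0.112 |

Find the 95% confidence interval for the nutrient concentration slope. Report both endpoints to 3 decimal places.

(0.255, 0.701)

Read off: b = 0.478, SE = 0.112 for nutrient concentration.
df = n − k − 1 = 75 − 3 − 1 = 71.
t* = t_{0.025, 71} = 1.993943.
Margin = t* × SE = 1.993943 × 0.112 = 0.22332.
CI: 0.478 ± 0.22332 → (0.255, 0.701).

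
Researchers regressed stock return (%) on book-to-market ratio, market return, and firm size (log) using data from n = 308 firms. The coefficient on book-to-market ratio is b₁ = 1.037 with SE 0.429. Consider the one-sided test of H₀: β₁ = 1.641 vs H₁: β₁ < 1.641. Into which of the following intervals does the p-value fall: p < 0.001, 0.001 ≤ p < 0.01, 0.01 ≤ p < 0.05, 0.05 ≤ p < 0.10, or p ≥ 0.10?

0.05 ≤ p < 0.10

t = (1.037 − 1.641) / 0.429 = -1.408.
df = n − k − 1 = 308 − 3 − 1 = 304.
One-sided p = P(T_{304} < t) ≈ 0.0801.
So 0.05 ≤ p < 0.10.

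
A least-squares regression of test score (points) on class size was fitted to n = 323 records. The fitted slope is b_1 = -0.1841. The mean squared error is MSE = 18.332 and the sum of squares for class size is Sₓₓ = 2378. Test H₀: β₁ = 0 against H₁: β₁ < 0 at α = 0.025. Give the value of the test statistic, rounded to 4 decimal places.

t = -2.0968

SE(b_1) = √(MSE/Sₓₓ) = √(18.332/2378) = 0.0878009.
t = -0.1841 / 0.0878009 = -2.0968.
df = n − 2 = 321.
One-sided p ≈ 0.0184, which is < 0.025, so reject H₀.
There is evidence that the true slope on class size is negative.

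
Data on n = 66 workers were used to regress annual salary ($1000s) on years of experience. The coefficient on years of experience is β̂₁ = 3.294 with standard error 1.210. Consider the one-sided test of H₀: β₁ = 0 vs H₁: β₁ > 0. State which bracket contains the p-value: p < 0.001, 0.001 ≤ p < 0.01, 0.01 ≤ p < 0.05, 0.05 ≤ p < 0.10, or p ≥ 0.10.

t = 3.294 / 1.210 = 2.722.
df = n − 2 = 66 − 2 = 64.
One-sided p = P(T_{64} > t) ≈ 0.0042.
So 0.001 ≤ p < 0.01.

0.001 ≤ p < 0.01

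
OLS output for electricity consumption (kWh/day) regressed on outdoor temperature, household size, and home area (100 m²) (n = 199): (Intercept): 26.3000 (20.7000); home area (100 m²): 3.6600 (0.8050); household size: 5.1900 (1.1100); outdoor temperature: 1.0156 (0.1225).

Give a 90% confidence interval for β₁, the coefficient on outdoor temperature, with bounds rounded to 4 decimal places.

(0.8131, 1.2181)

Read off: b = 1.0156, SE = 0.1225 for outdoor temperature.
df = n − k − 1 = 199 − 3 − 1 = 195.
t* = t_{0.05, 195} = 1.652705.
Margin = t* × SE = 1.652705 × 0.1225 = 0.202456.
CI: 1.0156 ± 0.202456 → (0.8131, 1.2181).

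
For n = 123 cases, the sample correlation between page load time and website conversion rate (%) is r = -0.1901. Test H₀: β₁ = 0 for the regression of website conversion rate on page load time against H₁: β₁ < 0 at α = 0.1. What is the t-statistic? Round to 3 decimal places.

t = r·√(n − 2)/√(1 − r²) = -0.1901·√121/√0.963862 = -2.130.
df = n − 2 = 121.
One-sided p ≈ 0.0176, which is < 0.1, so reject H₀.
There is evidence of a linear association between page load time and website conversion rate.

t = -2.130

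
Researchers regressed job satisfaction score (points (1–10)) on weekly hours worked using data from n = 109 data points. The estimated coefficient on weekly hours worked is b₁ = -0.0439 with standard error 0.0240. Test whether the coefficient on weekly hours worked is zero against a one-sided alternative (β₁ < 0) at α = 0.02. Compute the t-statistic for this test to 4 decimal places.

H₀: β₁ = 0 vs H₁: β₁ < 0.
t = (b₁ − β₁⁰)/SE = -0.0439 / 0.0240 = -1.8292.
df = n − 2 = 109 − 2 = 107.
One-sided p ≈ 0.0351, which is ≥ 0.02, so fail to reject H₀.
The data do not give significant evidence that the true slope on weekly hours worked is negative.

t = -1.8292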